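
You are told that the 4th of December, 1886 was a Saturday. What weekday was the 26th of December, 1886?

Sunday

Within December 1886: 26 − 4 = 22 days.
22 mod 7 = 1, so 1 day after Saturday is Sunday.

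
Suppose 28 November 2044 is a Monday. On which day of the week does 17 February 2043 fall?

Tuesday

Count forward from the earlier date (February 17, 2043) to the later (November 28, 2044):
February 17, 2043 → February 17, 2044: 365 days.
February 2044: 29 − 17 = 12 days remain (2044 is a leap year, so February has 29 days).
Then March (31), April (30), May (31), June (30), July (31), August (31), September (30), October (31): 31 + 30 + 31 + 30 + 31 + 31 + 30 + 31 = 245 days.
November 1–28, 2044: 28 days.
Residual: 285 days.
Total: 650 days.
650 mod 7 = 6, so 6 days before Monday is Tuesday.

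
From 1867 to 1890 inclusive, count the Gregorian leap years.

6

Years divisible by 4 in [1867, 1890]: 1868, 1872, 1876, 1880, 1884, 1888.
No century exceptions apply. Count: 6.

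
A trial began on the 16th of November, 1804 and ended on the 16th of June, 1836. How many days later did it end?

11535

Day-of-year of November 16, 1804: 321.
Day-of-year of June 16, 1836: 168.
1804 has 366 days, so 366 − 321 = 45 days remain in 1804.
Full years 1805–1835: 24 common + 7 leap = 24×365 + 7×366 = 11322 days.
Total: 45 + 11322 + 168 = 11535 days.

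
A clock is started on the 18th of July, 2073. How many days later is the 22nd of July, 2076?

July 18, 2073 → July 18, 2074: 365 days.
July 18, 2074 → July 18, 2075: 365 days.
July 18, 2075 → July 18, 2076: 366 days (2076 is a leap year).
Within July 2076: 22 − 18 = 4 days.
Total: 1100 days.

1100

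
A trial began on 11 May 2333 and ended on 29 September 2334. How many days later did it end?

May 11, 2333 → May 11, 2334: 365 days.
May 2334: 31 − 11 = 20 days remain.
Then June (30), July (31), August (31): 30 + 31 + 31 = 92 days.
September 1–29, 2334: 29 days.
Residual: 141 days.
Total: 506 days.

506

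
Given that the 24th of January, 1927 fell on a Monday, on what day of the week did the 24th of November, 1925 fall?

Tuesday

Count forward from the earlier date (November 24, 1925) to the later (January 24, 1927):
Day-of-year of November 24, 1925: 328.
Day-of-year of January 24, 1927: 24.
1925 has 365 days, so 365 − 328 = 37 days remain in 1925.
Full years: 1926: 365. Sum = 365.
Total: 37 + 365 + 24 = 426 days.
426 mod 7 = 6, so 6 days before Monday is Tuesday.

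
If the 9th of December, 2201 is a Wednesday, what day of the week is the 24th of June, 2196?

Friday

Count forward from the earlier date (June 24, 2196) to the later (December 9, 2201):
Day-of-year of June 24, 2196: 176.
Day-of-year of December 9, 2201: 343.
2196 has 366 days, so 366 − 176 = 190 days remain in 2196.
Full years: 2197: 365; 2198: 365; 2199: 365; 2200: 365. Sum = 1460.
Total: 190 + 1460 + 343 = 1993 days.
1993 mod 7 = 5, so 5 days before Wednesday is Friday.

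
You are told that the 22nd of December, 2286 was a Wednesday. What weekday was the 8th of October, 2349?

From December 22, 2286 to December 22, 2348: 62 years, of which 15 contain a Feb 29 — 47×365 + 15×366 = 22645 days.
(2300 is not a leap year (divisible by 100 but not 400).)
December 2348: 31 − 22 = 9 days remain.
Then 9 full months totalling 273 days.
October 1–8, 2349: 8 days.
Residual: 290 days.
Total: 22935 days.
22935 mod 7 = 3, so 3 days after Wednesday is Saturday.

Saturday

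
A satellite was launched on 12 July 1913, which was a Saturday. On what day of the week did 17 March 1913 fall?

Count forward from the earlier date (March 17, 1913) to the later (July 12, 1913):
March 1913: 31 − 17 = 14 days remain.
Then April (30), May (31), June (30): 30 + 31 + 30 = 91 days.
July 1–12, 1913: 12 days.
Total: 14 + 91 + 12 = 117 days.
117 mod 7 = 5, so 5 days before Saturday is Monday.

Monday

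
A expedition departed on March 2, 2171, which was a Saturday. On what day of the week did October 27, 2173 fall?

Wednesday

Day-of-year of March 2, 2171: 61.
Day-of-year of October 27, 2173: 300.
2171 has 365 days, so 365 − 61 = 304 days remain in 2171.
Full years: 2172: 366. Sum = 366.
Total: 304 + 366 + 300 = 970 days.
970 mod 7 = 4, so 4 days after Saturday is Wednesday.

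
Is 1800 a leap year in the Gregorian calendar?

No

1800 is not a leap year (divisible by 100 but not 400).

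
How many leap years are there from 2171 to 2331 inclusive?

Years divisible by 4: 2172, 2176, …, 2328 — 40 in all.
Of these, 2200, 2300 are divisible by 100 but not 400, so not leap.
Leap years: 40 − 2 = 38.

38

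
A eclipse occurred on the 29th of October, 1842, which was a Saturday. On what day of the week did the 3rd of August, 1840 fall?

Monday

Count forward from the earlier date (August 3, 1840) to the later (October 29, 1842):
Day-of-year of August 3, 1840: 216.
Day-of-year of October 29, 1842: 302.
1840 has 366 days, so 366 − 216 = 150 days remain in 1840.
Full years: 1841: 365. Sum = 365.
Total: 150 + 365 + 302 = 817 days.
817 mod 7 = 5, so 5 days before Saturday is Monday.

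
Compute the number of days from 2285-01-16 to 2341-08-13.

20662

From January 16, 2285 to January 16, 2341: 56 years, of which 13 contain a Feb 29 — 43×365 + 13×366 = 20453 days.
(2300 is not a leap year (divisible by 100 but not 400).)
January 2341: 31 − 16 = 15 days remain.
Then February 2341 (28), March (31), April (30), May (31), June (30), July (31): 28 + 31 + 30 + 31 + 30 + 31 = 181 days.
August 1–13, 2341: 13 days.
Residual: 209 days.
Total: 20662 days.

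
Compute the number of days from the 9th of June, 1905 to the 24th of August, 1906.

441

June 1905: 30 − 9 = 21 days remain.
Then 13 full months totalling 396 days.
August 1–24, 1906: 24 days.
Total: 21 + 396 + 24 = 441 days.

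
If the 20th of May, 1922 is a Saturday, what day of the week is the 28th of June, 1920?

Count forward from the earlier date (June 28, 1920) to the later (May 20, 1922):
Day-of-year of June 28, 1920: 180.
Day-of-year of May 20, 1922: 140.
1920 has 366 days, so 366 − 180 = 186 days remain in 1920.
Full years: 1921: 365. Sum = 365.
Total: 186 + 365 + 140 = 691 days.
691 mod 7 = 5, so 5 days before Saturday is Monday.

Monday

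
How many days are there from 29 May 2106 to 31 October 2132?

From May 29, 2106 to May 29, 2132: 26 years, of which 7 contain a Feb 29 — 19×365 + 7×366 = 9497 days.
May 2132: 31 − 29 = 2 days remain.
Then June (30), July (31), August (31), September (30): 30 + 31 + 31 + 30 = 122 days.
October 1–31, 2132: 31 days.
Residual: 155 days.
Total: 9652 days.

9652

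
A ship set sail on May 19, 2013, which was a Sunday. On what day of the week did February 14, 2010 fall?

Sunday

Count forward from the earlier date (February 14, 2010) to the later (May 19, 2013):
Day-of-year of February 14, 2010: 45.
Day-of-year of May 19, 2013: 139.
2010 has 365 days, so 365 − 45 = 320 days remain in 2010.
Full years: 2011: 365; 2012: 366. Sum = 731.
Total: 320 + 731 + 139 = 1190 days.
1190 is a multiple of 7, so February 14, 2010 falls on the same weekday: Sunday.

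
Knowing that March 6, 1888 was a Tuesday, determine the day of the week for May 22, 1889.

Wednesday

March 6, 1888 → March 6, 1889: 365 days.
March 1889: 31 − 6 = 25 days remain.
Then April (30): 30 days.
May 1–22, 1889: 22 days.
Residual: 77 days.
Total: 442 days.
442 mod 7 = 1, so 1 day after Tuesday is Wednesday.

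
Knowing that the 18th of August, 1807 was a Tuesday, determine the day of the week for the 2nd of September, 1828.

Tuesday

Day-of-year of August 18, 1807: 230.
Day-of-year of September 2, 1828: 246.
1807 has 365 days, so 365 − 230 = 135 days remain in 1807.
Full years 1808–1827: 15 common + 5 leap = 15×365 + 5×366 = 7305 days.
Total: 135 + 7305 + 246 = 7686 days.
7686 is a multiple of 7, so the 2nd of September, 1828 falls on the same weekday: Tuesday.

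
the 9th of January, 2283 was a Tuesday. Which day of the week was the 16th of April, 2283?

Monday

January 2283: 31 − 9 = 22 days remain.
Then February 2283 (28), March (31): 28 + 31 = 59 days.
April 1–16, 2283: 16 days.
Total: 22 + 59 + 16 = 97 days.
97 mod 7 = 6, so 6 days after Tuesday is Monday.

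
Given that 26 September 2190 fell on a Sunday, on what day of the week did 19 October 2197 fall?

Thursday

Day-of-year of September 26, 2190: 269.
Day-of-year of October 19, 2197: 292.
2190 has 365 days, so 365 − 269 = 96 days remain in 2190.
Full years: 2191: 365; 2192: 366; 2193: 365; 2194: 365; 2195: 365; 2196: 366. Sum = 2192.
Total: 96 + 2192 + 292 = 2580 days.
2580 mod 7 = 4, so 4 days after Sunday is Thursday.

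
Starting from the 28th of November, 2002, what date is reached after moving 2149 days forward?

the 16th of October, 2008

Count 2149 days after November 28, 2002:
November 28, 2002 → November 28, 2003: 365 days.
November 28, 2003 → November 28, 2004: 366 days (2004 is a leap year).
November 28, 2004 → November 28, 2005: 365 days.
November 28, 2005 → November 28, 2006: 365 days.
November 28, 2006 → November 28, 2007: 365 days.
November 2007: 30 − 28 = 2 days remain.
Then 10 full months totalling 305 days.
October 1–16, 2008: 16 days.
Residual: 323 days.
Total: 2149 days.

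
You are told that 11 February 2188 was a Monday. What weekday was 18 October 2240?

Sunday

From February 11, 2188 to February 11, 2240: 52 years, of which 12 contain a Feb 29 — 40×365 + 12×366 = 18992 days.
(2200 is not a leap year (divisible by 100 but not 400).)
February 2240: 29 − 11 = 18 days remain (2240 is a leap year, so February has 29 days).
Then March (31), April (30), May (31), June (30), July (31), August (31), September (30): 31 + 30 + 31 + 30 + 31 + 31 + 30 = 214 days.
October 1–18, 2240: 18 days.
Residual: 250 days.
Total: 19242 days.
19242 mod 7 = 6, so 6 days after Monday is Sunday.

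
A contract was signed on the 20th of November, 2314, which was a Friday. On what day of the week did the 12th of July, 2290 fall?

Saturday

Count forward from the earlier date (July 12, 2290) to the later (November 20, 2314):
From July 12, 2290 to July 12, 2314: 24 years, of which 5 contain a Feb 29 — 19×365 + 5×366 = 8765 days.
(2300 is not a leap year (divisible by 100 but not 400).)
July 2314: 31 − 12 = 19 days remain.
Then August (31), September (30), October (31): 31 + 30 + 31 = 92 days.
November 1–20, 2314: 20 days.
Residual: 131 days.
Total: 8896 days.
8896 mod 7 = 6, so 6 days before Friday is Saturday.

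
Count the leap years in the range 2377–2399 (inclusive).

5

Years divisible by 4 in [2377, 2399]: 2380, 2384, 2388, 2392, 2396.
No century exceptions apply. Count: 5.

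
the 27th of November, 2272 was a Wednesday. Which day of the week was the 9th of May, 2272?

Count forward from the earlier date (May 9, 2272) to the later (November 27, 2272):
May 2272: 31 − 9 = 22 days remain.
Then June (30), July (31), August (31), September (30), October (31): 30 + 31 + 31 + 30 + 31 = 153 days.
November 1–27, 2272: 27 days.
Total: 22 + 153 + 27 = 202 days.
202 mod 7 = 6, so 6 days before Wednesday is Thursday.

Thursday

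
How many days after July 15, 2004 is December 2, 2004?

July 2004: 31 − 15 = 16 days remain.
Then August (31), September (30), October (31), November (30): 31 + 30 + 31 + 30 = 122 days.
December 1–2, 2004: 2 days.
Total: 16 + 122 + 2 = 140 days.

140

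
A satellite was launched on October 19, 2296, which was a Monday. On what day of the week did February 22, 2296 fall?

Count forward from the earlier date (February 22, 2296) to the later (October 19, 2296):
February 2296: 29 − 22 = 7 days remain (2296 is a leap year, so February has 29 days).
Then March (31), April (30), May (31), June (30), July (31), August (31), September (30): 31 + 30 + 31 + 30 + 31 + 31 + 30 = 214 days.
October 1–19, 2296: 19 days.
Total: 7 + 214 + 19 = 240 days.
240 mod 7 = 2, so 2 days before Monday is Saturday.

Saturday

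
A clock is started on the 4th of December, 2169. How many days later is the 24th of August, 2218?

17794

From December 4, 2169 to December 4, 2217: 48 years, of which 11 contain a Feb 29 — 37×365 + 11×366 = 17531 days.
(2200 is not a leap year (divisible by 100 but not 400).)
December 2217: 31 − 4 = 27 days remain.
Then January (31), February 2218 (28), March (31), April (30), May (31), June (30), July (31): 31 + 28 + 31 + 30 + 31 + 30 + 31 = 212 days.
August 1–24, 2218: 24 days.
Residual: 263 days.
Total: 17794 days.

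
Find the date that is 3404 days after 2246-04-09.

2255-08-04

Count 3404 days after April 9, 2246:
Day-of-year of April 9, 2246: 99.
Day-of-year of August 4, 2255: 216.
2246 has 365 days, so 365 − 99 = 266 days remain in 2246.
Full years 2247–2254: 6 common + 2 leap = 6×365 + 2×366 = 2922 days.
Total: 266 + 2922 + 216 = 3404 days.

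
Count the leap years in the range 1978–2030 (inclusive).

13

Years divisible by 4: 1980, 1984, …, 2028 — 13 in all.
2000 is divisible by 400, so still leap.
No century exceptions apply. Count: 13.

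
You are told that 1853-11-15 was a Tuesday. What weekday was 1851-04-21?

Monday

Count forward from the earlier date (April 21, 1851) to the later (November 15, 1853):
April 1851: 30 − 21 = 9 days remain.
Then 30 full months totalling 915 days.
November 1–15, 1853: 15 days.
Total: 9 + 915 + 15 = 939 days.
939 mod 7 = 1, so 1 day before Tuesday is Monday.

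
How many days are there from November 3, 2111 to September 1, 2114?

November 3, 2111 → November 3, 2112: 366 days (2112 is a leap year).
November 3, 2112 → November 3, 2113: 365 days.
November 2113: 30 − 3 = 27 days remain.
Then 9 full months totalling 274 days.
September 1, 2114: 1 day.
Residual: 302 days.
Total: 1033 days.

1033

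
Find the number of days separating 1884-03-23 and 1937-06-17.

Day-of-year of March 23, 1884: 83.
Day-of-year of June 17, 1937: 168.
1884 has 366 days, so 366 − 83 = 283 days remain in 1884.
Full years 1885–1936: 40 common + 12 leap = 40×365 + 12×366 = 18992 days.
Total: 283 + 18992 + 168 = 19443 days.

19443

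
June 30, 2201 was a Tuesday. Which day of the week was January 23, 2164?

Count forward from the earlier date (January 23, 2164) to the later (June 30, 2201):
Day-of-year of January 23, 2164: 23.
Day-of-year of June 30, 2201: 181.
2164 has 366 days, so 366 − 23 = 343 days remain in 2164.
Full years 2165–2200: 28 common + 8 leap = 28×365 + 8×366 = 13148 days.
Total: 343 + 13148 + 181 = 13672 days.
13672 mod 7 = 1, so 1 day before Tuesday is Monday.

Monday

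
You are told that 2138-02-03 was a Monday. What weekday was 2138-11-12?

Wednesday

February 2138: 28 − 3 = 25 days remain (2138 is not a leap year, so February has 28 days).
Then March (31), April (30), May (31), June (30), July (31), August (31), September (30), October (31): 31 + 30 + 31 + 30 + 31 + 31 + 30 + 31 = 245 days.
November 1–12, 2138: 12 days.
Total: 25 + 245 + 12 = 282 days.
282 mod 7 = 2, so 2 days after Monday is Wednesday.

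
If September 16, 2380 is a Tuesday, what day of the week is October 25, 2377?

Count forward from the earlier date (October 25, 2377) to the later (September 16, 2380):
October 25, 2377 → October 25, 2378: 365 days.
October 25, 2378 → October 25, 2379: 365 days.
October 2379: 31 − 25 = 6 days remain.
Then 10 full months totalling 305 days.
September 1–16, 2380: 16 days.
Residual: 327 days.
Total: 1057 days.
1057 is a multiple of 7, so October 25, 2377 falls on the same weekday: Tuesday.

Tuesday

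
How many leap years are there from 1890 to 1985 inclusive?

Years divisible by 4: 1892, 1896, …, 1984 — 24 in all.
Of these, 1900 is divisible by 100 but not 400, so not leap.
Leap years: 24 − 1 = 23.

23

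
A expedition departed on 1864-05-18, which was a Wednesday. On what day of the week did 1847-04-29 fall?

Count forward from the earlier date (April 29, 1847) to the later (May 18, 1864):
From April 29, 1847 to April 29, 1864: 17 years, of which 5 contain a Feb 29 — 12×365 + 5×366 = 6210 days.
April 1864: 30 − 29 = 1 day remains.
May 1–18, 1864: 18 days.
Residual: 19 days.
Total: 6229 days.
6229 mod 7 = 6, so 6 days before Wednesday is Thursday.

Thursday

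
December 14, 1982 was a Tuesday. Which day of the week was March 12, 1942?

Count forward from the earlier date (March 12, 1942) to the later (December 14, 1982):
Day-of-year of March 12, 1942: 71.
Day-of-year of December 14, 1982: 348.
1942 has 365 days, so 365 − 71 = 294 days remain in 1942.
Full years 1943–1981: 29 common + 10 leap = 29×365 + 10×366 = 14245 days.
Total: 294 + 14245 + 348 = 14887 days.
14887 mod 7 = 5, so 5 days before Tuesday is Thursday.

Thursday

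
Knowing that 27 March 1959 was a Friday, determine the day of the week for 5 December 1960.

Monday

March 27, 1959 → March 27, 1960: 366 days (1960 is a leap year).
March 1960: 31 − 27 = 4 days remain.
Then April (30), May (31), June (30), July (31), August (31), September (30), October (31), November (30): 30 + 31 + 30 + 31 + 31 + 30 + 31 + 30 = 244 days.
December 1–5, 1960: 5 days.
Residual: 253 days.
Total: 619 days.
619 mod 7 = 3, so 3 days after Friday is Monday.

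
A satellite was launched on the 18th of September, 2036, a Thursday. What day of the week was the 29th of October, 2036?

September 2036: 30 − 18 = 12 days remain.
October 1–29, 2036: 29 days.
Total: 12 + 29 = 41 days.
41 mod 7 = 6, so 6 days after Thursday is Wednesday.

Wednesday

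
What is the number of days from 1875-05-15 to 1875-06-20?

36

May 1875: 31 − 15 = 16 days remain.
June 1–20, 1875: 20 days.
Total: 16 + 20 = 36 days.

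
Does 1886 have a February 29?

1886 is not a leap year.

No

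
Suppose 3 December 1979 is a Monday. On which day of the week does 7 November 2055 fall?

Sunday

From December 3, 1979 to December 3, 2054: 75 years, of which 19 contain a Feb 29 — 56×365 + 19×366 = 27394 days.
(2000 is a leap year (divisible by 400).)
December 2054: 31 − 3 = 28 days remain.
Then 10 full months totalling 304 days.
November 1–7, 2055: 7 days.
Residual: 339 days.
Total: 27733 days.
27733 mod 7 = 6, so 6 days after Monday is Sunday.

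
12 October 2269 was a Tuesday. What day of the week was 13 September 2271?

October 12, 2269 → October 12, 2270: 365 days.
October 2270: 31 − 12 = 19 days remain.
Then 10 full months totalling 304 days.
September 1–13, 2271: 13 days.
Residual: 336 days.
Total: 701 days.
701 mod 7 = 1, so 1 day after Tuesday is Wednesday.

Wednesday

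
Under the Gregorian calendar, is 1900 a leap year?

No

1900 is not a leap year (divisible by 100 but not 400).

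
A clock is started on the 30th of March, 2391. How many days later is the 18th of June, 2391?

80

March 2391: 31 − 30 = 1 day remains.
Then April (30), May (31): 30 + 31 = 61 days.
June 1–18, 2391: 18 days.
Total: 1 + 61 + 18 = 80 days.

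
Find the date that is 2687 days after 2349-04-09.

2356-08-17

Count 2687 days after April 9, 2349:
Day-of-year of April 9, 2349: 99.
Day-of-year of August 17, 2356: 230.
2349 has 365 days, so 365 − 99 = 266 days remain in 2349.
Full years: 2350: 365; 2351: 365; 2352: 366; 2353: 365; 2354: 365; 2355: 365. Sum = 2191.
Total: 266 + 2191 + 230 = 2687 days.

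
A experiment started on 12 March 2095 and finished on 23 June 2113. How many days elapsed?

From March 12, 2095 to March 12, 2113: 18 years, of which 4 contain a Feb 29 — 14×365 + 4×366 = 6574 days.
(2100 is not a leap year (divisible by 100 but not 400).)
March 2113: 31 − 12 = 19 days remain.
Then April (30), May (31): 30 + 31 = 61 days.
June 1–23, 2113: 23 days.
Residual: 103 days.
Total: 6677 days.

6677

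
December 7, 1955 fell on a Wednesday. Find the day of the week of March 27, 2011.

From December 7, 1955 to December 7, 2010: 55 years, of which 14 contain a Feb 29 — 41×365 + 14×366 = 20089 days.
(2000 is a leap year (divisible by 400).)
December 2010: 31 − 7 = 24 days remain.
Then January (31), February 2011 (28): 31 + 28 = 59 days.
March 1–27, 2011: 27 days.
Residual: 110 days.
Total: 20199 days.
20199 mod 7 = 4, so 4 days after Wednesday is Sunday.

Sunday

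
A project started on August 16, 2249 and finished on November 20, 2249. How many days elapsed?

August 2249: 31 − 16 = 15 days remain.
Then September (30), October (31): 30 + 31 = 61 days.
November 1–20, 2249: 20 days.
Total: 15 + 61 + 20 = 96 days.

96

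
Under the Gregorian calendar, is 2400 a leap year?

2400 is a leap year (divisible by 400).

Yes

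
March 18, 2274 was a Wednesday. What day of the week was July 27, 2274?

March 2274: 31 − 18 = 13 days remain.
Then April (30), May (31), June (30): 30 + 31 + 30 = 91 days.
July 1–27, 2274: 27 days.
Total: 13 + 91 + 27 = 131 days.
131 mod 7 = 5, so 5 days after Wednesday is Monday.

Monday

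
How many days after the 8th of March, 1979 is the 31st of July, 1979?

March 1979: 31 − 8 = 23 days remain.
Then April (30), May (31), June (30): 30 + 31 + 30 = 91 days.
July 1–31, 1979: 31 days.
Total: 23 + 91 + 31 = 145 days.

145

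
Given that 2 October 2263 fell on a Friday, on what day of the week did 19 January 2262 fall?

Sunday

Count forward from the earlier date (January 19, 2262) to the later (October 2, 2263):
January 19, 2262 → January 19, 2263: 365 days.
January 2263: 31 − 19 = 12 days remain.
Then February 2263 (28), March (31), April (30), May (31), June (30), July (31), August (31), September (30): 28 + 31 + 30 + 31 + 30 + 31 + 31 + 30 = 242 days.
October 1–2, 2263: 2 days.
Residual: 256 days.
Total: 621 days.
621 mod 7 = 5, so 5 days before Friday is Sunday.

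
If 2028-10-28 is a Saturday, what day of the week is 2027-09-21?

Tuesday

Count forward from the earlier date (September 21, 2027) to the later (October 28, 2028):
September 21, 2027 → September 21, 2028: 366 days (2028 is a leap year).
September 2028: 30 − 21 = 9 days remain.
October 1–28, 2028: 28 days.
Residual: 37 days.
Total: 403 days.
403 mod 7 = 4, so 4 days before Saturday is Tuesday.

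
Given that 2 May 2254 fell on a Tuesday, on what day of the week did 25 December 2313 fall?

Thursday

Day-of-year of May 2, 2254: 122.
Day-of-year of December 25, 2313: 359.
2254 has 365 days, so 365 − 122 = 243 days remain in 2254.
Full years 2255–2312: 44 common + 14 leap = 44×365 + 14×366 = 21184 days.
Total: 243 + 21184 + 359 = 21786 days.
21786 mod 7 = 2, so 2 days after Tuesday is Thursday.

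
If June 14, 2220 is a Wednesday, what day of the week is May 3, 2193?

Friday

Count forward from the earlier date (May 3, 2193) to the later (June 14, 2220):
From May 3, 2193 to May 3, 2220: 27 years, of which 6 contain a Feb 29 — 21×365 + 6×366 = 9861 days.
(2200 is not a leap year (divisible by 100 but not 400).)
May 2220: 31 − 3 = 28 days remain.
June 1–14, 2220: 14 days.
Residual: 42 days.
Total: 9903 days.
9903 mod 7 = 5, so 5 days before Wednesday is Friday.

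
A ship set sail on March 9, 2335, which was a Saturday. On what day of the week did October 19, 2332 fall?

Wednesday

Count forward from the earlier date (October 19, 2332) to the later (March 9, 2335):
Day-of-year of October 19, 2332: 293.
Day-of-year of March 9, 2335: 68.
2332 has 366 days, so 366 − 293 = 73 days remain in 2332.
Full years: 2333: 365; 2334: 365. Sum = 730.
Total: 73 + 730 + 68 = 871 days.
871 mod 7 = 3, so 3 days before Saturday is Wednesday.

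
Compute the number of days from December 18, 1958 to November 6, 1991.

Day-of-year of December 18, 1958: 352.
Day-of-year of November 6, 1991: 310.
1958 has 365 days, so 365 − 352 = 13 days remain in 1958.
Full years 1959–1990: 24 common + 8 leap = 24×365 + 8×366 = 11688 days.
Total: 13 + 11688 + 310 = 12011 days.

12011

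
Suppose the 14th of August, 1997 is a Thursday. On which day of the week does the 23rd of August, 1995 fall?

Count forward from the earlier date (August 23, 1995) to the later (August 14, 1997):
August 23, 1995 → August 23, 1996: 366 days (1996 is a leap year).
August 1996: 31 − 23 = 8 days remain.
Then 11 full months totalling 334 days.
August 1–14, 1997: 14 days.
Residual: 356 days.
Total: 722 days.
722 mod 7 = 1, so 1 day before Thursday is Wednesday.

Wednesday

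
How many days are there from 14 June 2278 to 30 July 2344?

From June 14, 2278 to June 14, 2344: 66 years, of which 16 contain a Feb 29 — 50×365 + 16×366 = 24106 days.
(2300 is not a leap year (divisible by 100 but not 400).)
June 2344: 30 − 14 = 16 days remain.
July 1–30, 2344: 30 days.
Residual: 46 days.
Total: 24152 days.

24152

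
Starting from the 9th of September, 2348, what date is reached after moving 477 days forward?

the 30th of December, 2349

Count 477 days after September 9, 2348:
September 9, 2348 → September 9, 2349: 365 days.
September 2349: 30 − 9 = 21 days remain.
Then October (31), November (30): 31 + 30 = 61 days.
December 1–30, 2349: 30 days.
Residual: 112 days.
Total: 477 days.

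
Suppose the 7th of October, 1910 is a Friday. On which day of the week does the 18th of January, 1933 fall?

Wednesday

From October 7, 1910 to October 7, 1932: 22 years, of which 6 contain a Feb 29 — 16×365 + 6×366 = 8036 days.
October 1932: 31 − 7 = 24 days remain.
Then November (30), December (31): 30 + 31 = 61 days.
January 1–18, 1933: 18 days.
Residual: 103 days.
Total: 8139 days.
8139 mod 7 = 5, so 5 days after Friday is Wednesday.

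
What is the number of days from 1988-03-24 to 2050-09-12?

Day-of-year of March 24, 1988: 84.
Day-of-year of September 12, 2050: 255.
1988 has 366 days, so 366 − 84 = 282 days remain in 1988.
Full years 1989–2049: 46 common + 15 leap = 46×365 + 15×366 = 22280 days.
Total: 282 + 22280 + 255 = 22817 days.

22817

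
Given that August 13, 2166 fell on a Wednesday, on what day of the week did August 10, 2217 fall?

Sunday

Day-of-year of August 13, 2166: 225.
Day-of-year of August 10, 2217: 222.
2166 has 365 days, so 365 − 225 = 140 days remain in 2166.
Full years 2167–2216: 38 common + 12 leap = 38×365 + 12×366 = 18262 days.
Total: 140 + 18262 + 222 = 18624 days.
18624 mod 7 = 4, so 4 days after Wednesday is Sunday.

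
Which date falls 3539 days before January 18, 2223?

May 11, 2213

Count 3539 days before January 18, 2223:
From May 11, 2213 to May 11, 2222: 9 years, of which 2 contain a Feb 29 — 7×365 + 2×366 = 3287 days.
May 2222: 31 − 11 = 20 days remain.
Then June (30), July (31), August (31), September (30), October (31), November (30), December (31): 30 + 31 + 31 + 30 + 31 + 30 + 31 = 214 days.
January 1–18, 2223: 18 days.
Residual: 252 days.
Total: 3539 days.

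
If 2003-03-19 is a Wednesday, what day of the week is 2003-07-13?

Sunday

March 2003: 31 − 19 = 12 days remain.
Then April (30), May (31), June (30): 30 + 31 + 30 = 91 days.
July 1–13, 2003: 13 days.
Total: 12 + 91 + 13 = 116 days.
116 mod 7 = 4, so 4 days after Wednesday is Sunday.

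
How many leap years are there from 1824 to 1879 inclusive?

Years divisible by 4: 1824, 1828, …, 1876 — 14 in all.
No century exceptions apply. Count: 14.

14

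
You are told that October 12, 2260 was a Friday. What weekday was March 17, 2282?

Friday

From October 12, 2260 to October 12, 2281: 21 years, of which 5 contain a Feb 29 — 16×365 + 5×366 = 7670 days.
October 2281: 31 − 12 = 19 days remain.
Then November (30), December (31), January (31), February 2282 (28): 30 + 31 + 31 + 28 = 120 days.
March 1–17, 2282: 17 days.
Residual: 156 days.
Total: 7826 days.
7826 is a multiple of 7, so March 17, 2282 falls on the same weekday: Friday.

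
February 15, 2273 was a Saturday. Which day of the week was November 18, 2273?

Tuesday

February 2273: 28 − 15 = 13 days remain (2273 is not a leap year, so February has 28 days).
Then March (31), April (30), May (31), June (30), July (31), August (31), September (30), October (31): 31 + 30 + 31 + 30 + 31 + 31 + 30 + 31 = 245 days.
November 1–18, 2273: 18 days.
Total: 13 + 245 + 18 = 276 days.
276 mod 7 = 3, so 3 days after Saturday is Tuesday.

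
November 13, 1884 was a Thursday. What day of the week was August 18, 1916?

From November 13, 1884 to November 13, 1915: 31 years, of which 6 contain a Feb 29 — 25×365 + 6×366 = 11321 days.
(1900 is not a leap year (divisible by 100 but not 400).)
November 1915: 30 − 13 = 17 days remain.
Then December (31), January (31), February 1916 (29), March (31), April (30), May (31), June (30), July (31): 31 + 31 + 29 + 31 + 30 + 31 + 30 + 31 = 244 days.
August 1–18, 1916: 18 days.
Residual: 279 days.
Total: 11600 days.
11600 mod 7 = 1, so 1 day after Thursday is Friday.

Friday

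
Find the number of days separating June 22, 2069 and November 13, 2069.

144

June 2069: 30 − 22 = 8 days remain.
Then July (31), August (31), September (30), October (31): 31 + 31 + 30 + 31 = 123 days.
November 1–13, 2069: 13 days.
Total: 8 + 123 + 13 = 144 days.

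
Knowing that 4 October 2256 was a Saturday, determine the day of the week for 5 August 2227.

Sunday

Count forward from the earlier date (August 5, 2227) to the later (October 4, 2256):
Day-of-year of August 5, 2227: 217.
Day-of-year of October 4, 2256: 278.
2227 has 365 days, so 365 − 217 = 148 days remain in 2227.
Full years 2228–2255: 21 common + 7 leap = 21×365 + 7×366 = 10227 days.
Total: 148 + 10227 + 278 = 10653 days.
10653 mod 7 = 6, so 6 days before Saturday is Sunday.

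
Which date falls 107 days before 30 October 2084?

15 July 2084

Count 107 days before October 30, 2084:
July 2084: 31 − 15 = 16 days remain.
Then August (31), September (30): 31 + 30 = 61 days.
October 1–30, 2084: 30 days.
Total: 16 + 61 + 30 = 107 days.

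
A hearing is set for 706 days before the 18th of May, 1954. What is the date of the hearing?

the 11th of June, 1952

Count 706 days before May 18, 1954:
Day-of-year of June 11, 1952: 163.
Day-of-year of May 18, 1954: 138.
1952 has 366 days, so 366 − 163 = 203 days remain in 1952.
Full years: 1953: 365. Sum = 365.
Total: 203 + 365 + 138 = 706 days.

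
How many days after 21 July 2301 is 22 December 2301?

July 2301: 31 − 21 = 10 days remain.
Then August (31), September (30), October (31), November (30): 31 + 30 + 31 + 30 = 122 days.
December 1–22, 2301: 22 days.
Total: 10 + 122 + 22 = 154 days.

154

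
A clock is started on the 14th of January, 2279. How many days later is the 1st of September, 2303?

8995

From January 14, 2279 to January 14, 2303: 24 years, of which 5 contain a Feb 29 — 19×365 + 5×366 = 8765 days.
(2300 is not a leap year (divisible by 100 but not 400).)
January 2303: 31 − 14 = 17 days remain.
Then February 2303 (28), March (31), April (30), May (31), June (30), July (31), August (31): 28 + 31 + 30 + 31 + 30 + 31 + 31 = 212 days.
September 1, 2303: 1 day.
Residual: 230 days.
Total: 8995 days.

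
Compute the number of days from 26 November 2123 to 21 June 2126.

Day-of-year of November 26, 2123: 330.
Day-of-year of June 21, 2126: 172.
2123 has 365 days, so 365 − 330 = 35 days remain in 2123.
Full years: 2124: 366; 2125: 365. Sum = 731.
Total: 35 + 731 + 172 = 938 days.

938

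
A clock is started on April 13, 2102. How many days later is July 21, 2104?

830

April 13, 2102 → April 13, 2103: 365 days.
April 13, 2103 → April 13, 2104: 366 days (2104 is a leap year).
April 2104: 30 − 13 = 17 days remain.
Then May (31), June (30): 31 + 30 = 61 days.
July 1–21, 2104: 21 days.
Residual: 99 days.
Total: 830 days.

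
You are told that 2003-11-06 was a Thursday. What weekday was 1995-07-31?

Count forward from the earlier date (July 31, 1995) to the later (November 6, 2003):
Day-of-year of July 31, 1995: 212.
Day-of-year of November 6, 2003: 310.
1995 has 365 days, so 365 − 212 = 153 days remain in 1995.
Full years 1996–2002: 5 common + 2 leap = 5×365 + 2×366 = 2557 days.
Total: 153 + 2557 + 310 = 3020 days.
3020 mod 7 = 3, so 3 days before Thursday is Monday.

Monday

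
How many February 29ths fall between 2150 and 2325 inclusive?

Years divisible by 4: 2152, 2156, …, 2324 — 44 in all.
Of these, 2200, 2300 are divisible by 100 but not 400, so not leap.
Leap years: 44 − 2 = 42.

42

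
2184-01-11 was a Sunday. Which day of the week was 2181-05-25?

Count forward from the earlier date (May 25, 2181) to the later (January 11, 2184):
May 25, 2181 → May 25, 2182: 365 days.
May 25, 2182 → May 25, 2183: 365 days.
May 2183: 31 − 25 = 6 days remain.
Then June (30), July (31), August (31), September (30), October (31), November (30), December (31): 30 + 31 + 31 + 30 + 31 + 30 + 31 = 214 days.
January 1–11, 2184: 11 days.
Residual: 231 days.
Total: 961 days.
961 mod 7 = 2, so 2 days before Sunday is Friday.

Friday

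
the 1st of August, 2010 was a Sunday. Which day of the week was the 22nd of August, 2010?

Within August 2010: 22 − 1 = 21 days.
21 is a multiple of 7, so the 22nd of August, 2010 falls on the same weekday: Sunday.

Sunday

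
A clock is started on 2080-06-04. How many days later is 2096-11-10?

6003

Day-of-year of June 4, 2080: 156.
Day-of-year of November 10, 2096: 315.
2080 has 366 days, so 366 − 156 = 210 days remain in 2080.
Full years 2081–2095: 12 common + 3 leap = 12×365 + 3×366 = 5478 days.
Total: 210 + 5478 + 315 = 6003 days.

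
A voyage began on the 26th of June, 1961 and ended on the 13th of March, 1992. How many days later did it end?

From June 26, 1961 to June 26, 1991: 30 years, of which 7 contain a Feb 29 — 23×365 + 7×366 = 10957 days.
June 1991: 30 − 26 = 4 days remain.
Then July (31), August (31), September (30), October (31), November (30), December (31), January (31), February 1992 (29): 31 + 31 + 30 + 31 + 30 + 31 + 31 + 29 = 244 days.
March 1–13, 1992: 13 days.
Residual: 261 days.
Total: 11218 days.

11218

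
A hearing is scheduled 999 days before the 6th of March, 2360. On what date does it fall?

the 11th of June, 2357

Count 999 days before March 6, 2360:
June 11, 2357 → June 11, 2358: 365 days.
June 11, 2358 → June 11, 2359: 365 days.
June 2359: 30 − 11 = 19 days remain.
Then July (31), August (31), September (30), October (31), November (30), December (31), January (31), February 2360 (29): 31 + 31 + 30 + 31 + 30 + 31 + 31 + 29 = 244 days.
March 1–6, 2360: 6 days.
Residual: 269 days.
Total: 999 days.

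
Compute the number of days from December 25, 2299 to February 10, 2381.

Day-of-year of December 25, 2299: 359.
Day-of-year of February 10, 2381: 41.
2299 has 365 days, so 365 − 359 = 6 days remain in 2299.
Full years 2300–2380: 61 common + 20 leap = 61×365 + 20×366 = 29585 days.
Total: 6 + 29585 + 41 = 29632 days.

29632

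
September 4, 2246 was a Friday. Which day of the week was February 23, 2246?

Count forward from the earlier date (February 23, 2246) to the later (September 4, 2246):
February 2246: 28 − 23 = 5 days remain (2246 is not a leap year, so February has 28 days).
Then March (31), April (30), May (31), June (30), July (31), August (31): 31 + 30 + 31 + 30 + 31 + 31 = 184 days.
September 1–4, 2246: 4 days.
Total: 5 + 184 + 4 = 193 days.
193 mod 7 = 4, so 4 days before Friday is Monday.

Monday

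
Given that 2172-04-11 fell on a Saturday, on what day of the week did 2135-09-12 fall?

Monday

Count forward from the earlier date (September 12, 2135) to the later (April 11, 2172):
Day-of-year of September 12, 2135: 255.
Day-of-year of April 11, 2172: 102.
2135 has 365 days, so 365 − 255 = 110 days remain in 2135.
Full years 2136–2171: 27 common + 9 leap = 27×365 + 9×366 = 13149 days.
Total: 110 + 13149 + 102 = 13361 days.
13361 mod 7 = 5, so 5 days before Saturday is Monday.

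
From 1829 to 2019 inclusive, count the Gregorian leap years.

Years divisible by 4: 1832, 1836, …, 2016 — 47 in all.
Of these, 1900 is divisible by 100 but not 400, so not leap.
2000 is divisible by 400, so still leap.
Leap years: 47 − 1 = 46.

46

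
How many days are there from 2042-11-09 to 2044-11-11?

733

November 2042: 30 − 9 = 21 days remain.
Then 23 full months totalling 701 days.
November 1–11, 2044: 11 days.
Total: 21 + 701 + 11 = 733 days.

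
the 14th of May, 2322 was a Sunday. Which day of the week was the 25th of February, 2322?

Count forward from the earlier date (February 25, 2322) to the later (May 14, 2322):
February 2322: 28 − 25 = 3 days remain (2322 is not a leap year, so February has 28 days).
Then March (31), April (30): 31 + 30 = 61 days.
May 1–14, 2322: 14 days.
Total: 3 + 61 + 14 = 78 days.
78 mod 7 = 1, so 1 day before Sunday is Saturday.

Saturday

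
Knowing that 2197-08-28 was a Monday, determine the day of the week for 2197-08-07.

Count forward from the earlier date (August 7, 2197) to the later (August 28, 2197):
Within August 2197: 28 − 7 = 21 days.
21 is a multiple of 7, so 2197-08-07 falls on the same weekday: Monday.

Monday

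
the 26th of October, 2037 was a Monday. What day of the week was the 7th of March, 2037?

Count forward from the earlier date (March 7, 2037) to the later (October 26, 2037):
March 2037: 31 − 7 = 24 days remain.
Then April (30), May (31), June (30), July (31), August (31), September (30): 30 + 31 + 30 + 31 + 31 + 30 = 183 days.
October 1–26, 2037: 26 days.
Total: 24 + 183 + 26 = 233 days.
233 mod 7 = 2, so 2 days before Monday is Saturday.

Saturday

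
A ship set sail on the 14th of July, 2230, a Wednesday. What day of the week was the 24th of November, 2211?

Sunday

Count forward from the earlier date (November 24, 2211) to the later (July 14, 2230):
From November 24, 2211 to November 24, 2229: 18 years, of which 5 contain a Feb 29 — 13×365 + 5×366 = 6575 days.
November 2229: 30 − 24 = 6 days remain.
Then December (31), January (31), February 2230 (28), March (31), April (30), May (31), June (30): 31 + 31 + 28 + 31 + 30 + 31 + 30 = 212 days.
July 1–14, 2230: 14 days.
Residual: 232 days.
Total: 6807 days.
6807 mod 7 = 3, so 3 days before Wednesday is Sunday.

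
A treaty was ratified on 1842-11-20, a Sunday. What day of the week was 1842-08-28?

Sunday

Count forward from the earlier date (August 28, 1842) to the later (November 20, 1842):
August 1842: 31 − 28 = 3 days remain.
Then September (30), October (31): 30 + 31 = 61 days.
November 1–20, 1842: 20 days.
Total: 3 + 61 + 20 = 84 days.
84 is a multiple of 7, so 1842-08-28 falls on the same weekday: Sunday.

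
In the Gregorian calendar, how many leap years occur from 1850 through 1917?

Years divisible by 4: 1852, 1856, …, 1916 — 17 in all.
Of these, 1900 is divisible by 100 but not 400, so not leap.
Leap years: 17 − 1 = 16.

16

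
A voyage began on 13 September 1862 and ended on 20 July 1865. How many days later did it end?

September 13, 1862 → September 13, 1863: 365 days.
September 13, 1863 → September 13, 1864: 366 days (1864 is a leap year).
September 1864: 30 − 13 = 17 days remain.
Then 9 full months totalling 273 days.
July 1–20, 1865: 20 days.
Residual: 310 days.
Total: 1041 days.

1041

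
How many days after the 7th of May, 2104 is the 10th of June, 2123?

Day-of-year of May 7, 2104: 128.
Day-of-year of June 10, 2123: 161.
2104 has 366 days, so 366 − 128 = 238 days remain in 2104.
Full years 2105–2122: 14 common + 4 leap = 14×365 + 4×366 = 6574 days.
Total: 238 + 6574 + 161 = 6973 days.

6973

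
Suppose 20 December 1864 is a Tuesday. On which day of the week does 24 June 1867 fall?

Day-of-year of December 20, 1864: 355.
Day-of-year of June 24, 1867: 175.
1864 has 366 days, so 366 − 355 = 11 days remain in 1864.
Full years: 1865: 365; 1866: 365. Sum = 730.
Total: 11 + 730 + 175 = 916 days.
916 mod 7 = 6, so 6 days after Tuesday is Monday.

Monday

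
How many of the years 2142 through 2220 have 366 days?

Years divisible by 4: 2144, 2148, …, 2220 — 20 in all.
Of these, 2200 is divisible by 100 but not 400, so not leap.
Leap years: 20 − 1 = 19.

19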